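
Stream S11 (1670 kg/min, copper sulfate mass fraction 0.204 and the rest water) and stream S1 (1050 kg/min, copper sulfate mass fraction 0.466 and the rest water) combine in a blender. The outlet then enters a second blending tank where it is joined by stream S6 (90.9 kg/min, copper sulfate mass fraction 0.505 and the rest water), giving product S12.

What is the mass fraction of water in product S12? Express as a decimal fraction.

0.688

Overall, product flow = 2810.9 kg/min.
water in = 1670×0.796 + 1050×0.534 + 90.9×0.495 = 1935 kg/min.
water fraction in S12 = 0.688.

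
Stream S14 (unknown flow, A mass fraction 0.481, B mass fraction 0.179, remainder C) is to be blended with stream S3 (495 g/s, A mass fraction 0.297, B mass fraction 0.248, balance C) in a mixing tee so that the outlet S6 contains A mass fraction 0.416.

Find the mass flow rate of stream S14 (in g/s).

906.2 g/s

Let S14 be the unknown flow. Total out = 495 + S14.
A balance: 147.01 + 0.481·S14 = 0.416·(495 + S14)
(0.481 − 0.416)·S14 = 0.416×495 − 147.01 = 58.905
S14 = 58.905 / 0.065 = 906.23 g/s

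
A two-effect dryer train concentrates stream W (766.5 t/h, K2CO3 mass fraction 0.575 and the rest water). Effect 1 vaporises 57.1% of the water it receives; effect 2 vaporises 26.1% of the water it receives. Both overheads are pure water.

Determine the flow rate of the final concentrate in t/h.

544 t/h

water in feed = 766.5×0.425 = 325.76 t/h.
After stage 1: water left = (1−0.571)×325.76 = 139.75; stream total = 580.49 t/h.
After stage 2: water left = (1−0.261)×139.75 = 103.28; final concentrate = 544.01 t/h.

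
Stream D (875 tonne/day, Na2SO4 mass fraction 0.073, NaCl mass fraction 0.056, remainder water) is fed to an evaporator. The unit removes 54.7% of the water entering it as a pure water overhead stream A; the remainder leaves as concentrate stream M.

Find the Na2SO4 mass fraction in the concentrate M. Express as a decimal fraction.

Na2SO4 is not removed: 875×0.073 = 63.875 tonne/day of Na2SO4 enters M.
water entering = 875×0.871 = 762.12 tonne/day; overhead removed = 0.547×762.12 = 416.88 tonne/day.
Concentrate = 875 − 416.88 = 458.12 tonne/day.
Mass fraction = 63.875/458.12 = 0.139.

0.139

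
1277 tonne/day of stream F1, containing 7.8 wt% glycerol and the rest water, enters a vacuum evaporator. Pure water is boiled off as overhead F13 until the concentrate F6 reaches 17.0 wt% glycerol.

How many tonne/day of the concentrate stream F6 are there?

glycerol is conserved: 1277×0.078 = 99.606 tonne/day all reports to the concentrate.
Concentrate = 99.606/(target fraction) = 585.92 tonne/day.

585.9 tonne/day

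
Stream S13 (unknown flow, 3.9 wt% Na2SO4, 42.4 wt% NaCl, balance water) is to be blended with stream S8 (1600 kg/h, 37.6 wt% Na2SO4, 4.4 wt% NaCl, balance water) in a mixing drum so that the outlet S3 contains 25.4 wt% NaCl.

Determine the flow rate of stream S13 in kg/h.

Let S13 be the unknown flow. Total out = 1600 + S13.
NaCl balance: 70.4 + 0.424·S13 = 0.254·(1600 + S13)
(0.424 − 0.254)·S13 = 0.254×1600 − 70.4 = 336
S13 = 336 / 0.170 = 1976.5 kg/h

1976 kg/h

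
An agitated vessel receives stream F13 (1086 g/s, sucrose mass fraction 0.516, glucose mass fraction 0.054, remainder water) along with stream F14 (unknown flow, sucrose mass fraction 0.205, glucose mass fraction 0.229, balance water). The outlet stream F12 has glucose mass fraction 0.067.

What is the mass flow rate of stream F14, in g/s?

87.15 g/s

Let F14 be the unknown flow. Total out = 1086 + F14.
glucose balance: 58.644 + 0.229·F14 = 0.067·(1086 + F14)
(0.229 − 0.067)·F14 = 0.067×1086 − 58.644 = 14.118
F14 = 14.118 / 0.162 = 87.148 g/s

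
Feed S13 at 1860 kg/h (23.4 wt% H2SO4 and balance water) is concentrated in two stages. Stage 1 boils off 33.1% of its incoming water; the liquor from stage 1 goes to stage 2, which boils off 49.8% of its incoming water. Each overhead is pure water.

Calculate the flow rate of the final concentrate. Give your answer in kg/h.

913.7 kg/h

water in feed = 1860×0.766 = 1424.8 kg/h.
After stage 1: water left = (1−0.331)×1424.8 = 953.16; stream total = 1388.4 kg/h.
After stage 2: water left = (1−0.498)×953.16 = 478.49; final concentrate = 913.73 kg/h.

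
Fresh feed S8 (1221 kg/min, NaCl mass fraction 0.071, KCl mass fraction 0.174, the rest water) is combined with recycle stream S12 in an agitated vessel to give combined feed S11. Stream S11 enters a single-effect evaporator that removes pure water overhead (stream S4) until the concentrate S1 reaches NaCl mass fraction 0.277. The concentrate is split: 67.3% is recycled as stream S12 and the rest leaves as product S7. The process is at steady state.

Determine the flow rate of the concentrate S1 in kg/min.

Overall NaCl balance (none leaves overhead): NaCl in fresh feed = NaCl in product, i.e. 1221×0.071 = (1−0.673)·S1·0.277.
S1 = 86.691/(0.277×0.327) = 957.08 kg/min.

957.1 kg/min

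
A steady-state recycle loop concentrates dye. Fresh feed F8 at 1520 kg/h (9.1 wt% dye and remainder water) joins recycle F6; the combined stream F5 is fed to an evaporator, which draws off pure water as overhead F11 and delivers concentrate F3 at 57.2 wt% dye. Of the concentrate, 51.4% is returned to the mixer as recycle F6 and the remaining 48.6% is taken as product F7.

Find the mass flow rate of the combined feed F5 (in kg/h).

Overall dye balance (none leaves overhead): dye in fresh feed = dye in product, i.e. 1520×0.091 = (1−0.514)·F3·0.572.
F3 = 138.32/(0.572×0.486) = 497.57 kg/h.
Recycle F6 = 0.514×497.57 = 255.75 kg/h.
Combined feed F5 = 1520 + 255.75 = 1775.8 kg/h.

1776 kg/h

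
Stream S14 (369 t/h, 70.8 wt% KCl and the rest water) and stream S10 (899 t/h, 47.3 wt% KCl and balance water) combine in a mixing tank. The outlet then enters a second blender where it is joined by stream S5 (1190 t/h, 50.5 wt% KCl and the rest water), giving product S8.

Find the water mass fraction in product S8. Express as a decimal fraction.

0.476

Overall, product flow = 2458 t/h.
water in = 369×0.292 + 899×0.527 + 1190×0.495 = 1170.6 t/h.
water fraction in S8 = 0.476.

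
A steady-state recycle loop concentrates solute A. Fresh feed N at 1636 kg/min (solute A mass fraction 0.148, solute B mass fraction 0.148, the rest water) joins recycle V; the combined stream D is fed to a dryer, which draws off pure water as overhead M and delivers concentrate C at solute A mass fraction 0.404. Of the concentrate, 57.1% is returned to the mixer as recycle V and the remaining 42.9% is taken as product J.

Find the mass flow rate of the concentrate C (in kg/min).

Overall solute A balance (none leaves overhead): solute A in fresh feed = solute A in product, i.e. 1636×0.148 = (1−0.571)·C·0.404.
C = 242.13/(0.404×0.429) = 1397 kg/min.

1397 kg/min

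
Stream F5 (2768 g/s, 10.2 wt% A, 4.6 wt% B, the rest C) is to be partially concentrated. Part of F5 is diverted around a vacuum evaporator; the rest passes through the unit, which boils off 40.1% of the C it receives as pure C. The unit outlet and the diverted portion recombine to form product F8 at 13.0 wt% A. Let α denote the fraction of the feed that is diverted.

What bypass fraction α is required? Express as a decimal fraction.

0.370

All 2768×0.102 = 282.34 g/s of A reaches F8, so F8 = 282.34/0.130 = 2171.8 g/s and vapour = 596.18 g/s.
The evaporator receives (1−α)·2768 of feed at 0.852 C and removes 0.401 of that C:
0.401×0.852×(1−α)×2768 = 596.18
(1−α) = 596.18/945.69 = 0.6304;  α = 0.3696.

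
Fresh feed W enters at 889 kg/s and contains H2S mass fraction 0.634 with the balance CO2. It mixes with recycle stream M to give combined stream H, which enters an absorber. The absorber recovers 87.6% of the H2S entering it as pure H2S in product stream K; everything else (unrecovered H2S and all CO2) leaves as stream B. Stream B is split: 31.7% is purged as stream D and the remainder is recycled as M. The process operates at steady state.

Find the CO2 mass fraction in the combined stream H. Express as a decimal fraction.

0.625

CO2 enters only via W and leaves only via the purge: 889×0.366 = 0.317×(CO2 in B), and the absorber passes all CO2, so CO2 in H = CO2 in B = 1026.4 kg/s.
H2S in H: m_A = 889×0.634 + (1−0.317)·(1−0.876)·m_A, so m_A = 563.63/0.9153 = 615.78 kg/s.
H = 615.78 + 1026.4 = 1642.2 kg/s.
CO2 fraction in H = 1026.4/1642.2 = 0.625.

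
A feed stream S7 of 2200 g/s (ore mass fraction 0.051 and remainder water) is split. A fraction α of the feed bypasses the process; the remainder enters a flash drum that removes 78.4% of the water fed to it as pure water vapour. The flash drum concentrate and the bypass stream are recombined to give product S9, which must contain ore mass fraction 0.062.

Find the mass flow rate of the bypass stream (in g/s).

All 2200×0.051 = 112.2 g/s of ore reaches S9, so S9 = 112.2/0.062 = 1809.7 g/s and vapour = 390.32 g/s.
The evaporator receives (1−α)·2200 of feed at 0.949 water and removes 0.784 of that water:
0.784×0.949×(1−α)×2200 = 390.32
(1−α) = 390.32/1636.8 = 0.2385;  α = 0.7615.
Bypass flow = 0.7615×2200 = 1675.4 g/s.

1675 g/s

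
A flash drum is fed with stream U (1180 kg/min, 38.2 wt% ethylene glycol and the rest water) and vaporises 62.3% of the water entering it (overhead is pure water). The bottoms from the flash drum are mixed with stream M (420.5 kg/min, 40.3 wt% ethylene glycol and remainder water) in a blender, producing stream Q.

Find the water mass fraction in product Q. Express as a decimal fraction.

0.4589

Vapour removed = 0.623×0.618×1180 = 454.32 kg/min; concentrate = 725.68 kg/min.
water reaching the mixer = 274.92 (from concentrate) + 420.5×0.597 = 525.96 kg/min.
Product flow = 725.68 + 420.5 = 1146.2 kg/min; water fraction = 0.4589.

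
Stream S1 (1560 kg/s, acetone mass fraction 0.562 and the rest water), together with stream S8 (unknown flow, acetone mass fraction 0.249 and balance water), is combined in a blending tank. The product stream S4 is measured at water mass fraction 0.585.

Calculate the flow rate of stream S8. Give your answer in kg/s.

Let S8 be the unknown flow. Total out = 1560 + S8.
water balance: 683.28 + 0.751·S8 = 0.585·(1560 + S8)
(0.751 − 0.585)·S8 = 0.585×1560 − 683.28 = 229.32
S8 = 229.32 / 0.166 = 1381.4 kg/s

1381 kg/s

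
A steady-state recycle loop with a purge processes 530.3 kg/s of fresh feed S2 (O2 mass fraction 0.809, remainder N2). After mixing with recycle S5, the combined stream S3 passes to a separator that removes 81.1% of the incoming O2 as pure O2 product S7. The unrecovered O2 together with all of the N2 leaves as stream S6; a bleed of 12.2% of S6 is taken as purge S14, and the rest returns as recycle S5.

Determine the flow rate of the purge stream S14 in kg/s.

113.1 kg/s

N2 enters only via S2 and leaves only via the purge: 530.3×0.191 = 0.122×(N2 in S6), and the separator passes all N2, so N2 in S3 = N2 in S6 = 830.22 kg/s.
O2 in S3: m_A = 530.3×0.809 + (1−0.122)·(1−0.811)·m_A, so m_A = 429.01/0.8341 = 514.37 kg/s.
S6 = (1−0.811)×514.37 + 830.22 = 927.44 kg/s.
Purge S14 = 0.122×927.44 = 113.15 kg/s.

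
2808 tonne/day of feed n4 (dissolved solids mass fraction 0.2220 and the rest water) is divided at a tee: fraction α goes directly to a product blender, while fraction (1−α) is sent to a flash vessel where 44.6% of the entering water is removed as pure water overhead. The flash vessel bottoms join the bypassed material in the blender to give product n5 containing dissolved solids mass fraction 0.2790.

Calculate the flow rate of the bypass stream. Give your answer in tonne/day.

1155 tonne/day

All 2808×0.222 = 623.38 tonne/day of dissolved solids reaches n5, so n5 = 623.38/0.279 = 2234.3 tonne/day and vapour = 573.68 tonne/day.
The evaporator receives (1−α)·2808 of feed at 0.778 water and removes 0.446 of that water:
0.446×0.778×(1−α)×2808 = 573.68
(1−α) = 573.68/974.34 = 0.5888;  α = 0.4112.
Bypass flow = 0.4112×2808 = 1154.7 tonne/day.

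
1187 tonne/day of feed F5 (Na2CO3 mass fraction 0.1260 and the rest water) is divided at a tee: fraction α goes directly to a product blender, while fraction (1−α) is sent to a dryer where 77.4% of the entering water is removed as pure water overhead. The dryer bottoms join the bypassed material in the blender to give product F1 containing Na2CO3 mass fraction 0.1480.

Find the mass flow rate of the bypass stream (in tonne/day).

All 1187×0.126 = 149.56 tonne/day of Na2CO3 reaches F1, so F1 = 149.56/0.148 = 1010.6 tonne/day and vapour = 176.45 tonne/day.
The evaporator receives (1−α)·1187 of feed at 0.874 water and removes 0.774 of that water:
0.774×0.874×(1−α)×1187 = 176.45
(1−α) = 176.45/802.98 = 0.2197;  α = 0.7803.
Bypass flow = 0.7803×1187 = 926.17 tonne/day.

926.2 tonne/day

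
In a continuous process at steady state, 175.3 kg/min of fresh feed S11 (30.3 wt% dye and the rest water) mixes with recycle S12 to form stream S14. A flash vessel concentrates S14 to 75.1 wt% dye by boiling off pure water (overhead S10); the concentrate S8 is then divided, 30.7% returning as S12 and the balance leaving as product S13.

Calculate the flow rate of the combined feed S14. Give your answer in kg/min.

Overall dye balance (none leaves overhead): dye in fresh feed = dye in product, i.e. 175.3×0.303 = (1−0.307)·S8·0.751.
S8 = 53.116/(0.751×0.693) = 102.06 kg/min.
Recycle S12 = 0.307×102.06 = 31.332 kg/min.
Combined feed S14 = 175.3 + 31.332 = 206.63 kg/min.

206.6 kg/min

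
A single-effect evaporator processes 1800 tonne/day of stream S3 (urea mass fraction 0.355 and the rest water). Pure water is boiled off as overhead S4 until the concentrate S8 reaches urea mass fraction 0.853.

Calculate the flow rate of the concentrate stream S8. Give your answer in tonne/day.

749.1 tonne/day

urea is conserved: 1800×0.355 = 639 tonne/day all reports to the concentrate.
Concentrate = 639/(target fraction) = 749.12 tonne/day.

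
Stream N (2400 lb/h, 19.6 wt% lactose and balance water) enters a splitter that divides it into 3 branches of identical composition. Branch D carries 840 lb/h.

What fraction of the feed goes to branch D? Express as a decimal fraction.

0.350

Fraction to D = 840/2400 = 0.3500.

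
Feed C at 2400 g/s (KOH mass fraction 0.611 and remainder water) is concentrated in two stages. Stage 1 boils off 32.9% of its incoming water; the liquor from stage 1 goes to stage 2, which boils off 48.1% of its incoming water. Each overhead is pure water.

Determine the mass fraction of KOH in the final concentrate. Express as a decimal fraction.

water in feed = 2400×0.389 = 933.6 g/s.
After stage 1: water left = (1−0.329)×933.6 = 626.45; stream total = 2092.8 g/s.
After stage 2: water left = (1−0.481)×626.45 = 325.13; final concentrate = 1791.5 g/s.
KOH fraction = 1466.4/1791.5 = 0.819.

0.819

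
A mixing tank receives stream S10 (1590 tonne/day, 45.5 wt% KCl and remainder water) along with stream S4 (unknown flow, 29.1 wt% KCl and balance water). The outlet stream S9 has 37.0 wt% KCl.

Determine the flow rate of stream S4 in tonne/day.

1711 tonne/day

Let S4 be the unknown flow. Total out = 1590 + S4.
KCl balance: 723.45 + 0.291·S4 = 0.370·(1590 + S4)
(0.291 − 0.370)·S4 = 0.370×1590 − 723.45 = -135.15
S4 = -135.15 / -0.079 = 1710.8 tonne/day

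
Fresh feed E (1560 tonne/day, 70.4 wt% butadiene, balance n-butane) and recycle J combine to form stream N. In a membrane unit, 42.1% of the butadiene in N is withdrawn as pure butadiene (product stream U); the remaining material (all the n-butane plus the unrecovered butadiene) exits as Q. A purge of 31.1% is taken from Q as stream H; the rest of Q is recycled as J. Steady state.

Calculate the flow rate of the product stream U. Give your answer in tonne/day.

butadiene in N: m_A = 1560×0.704 + (1−0.311)·(1−0.421)·m_A, so m_A = 1098.2/0.6011 = 1827.1 tonne/day.
Product U = 0.421×1827.1 = 769.23 tonne/day.

769.2 tonne/day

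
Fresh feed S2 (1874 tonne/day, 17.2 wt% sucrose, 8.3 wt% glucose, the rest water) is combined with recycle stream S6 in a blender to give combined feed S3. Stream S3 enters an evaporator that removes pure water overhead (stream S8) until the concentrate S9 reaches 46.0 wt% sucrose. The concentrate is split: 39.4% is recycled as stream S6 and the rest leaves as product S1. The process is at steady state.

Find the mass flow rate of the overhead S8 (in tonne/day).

Overall sucrose balance (none leaves overhead): sucrose in fresh feed = sucrose in product, i.e. 1874×0.172 = (1−0.394)·S9·0.460.
S9 = 322.33/(0.460×0.606) = 1156.3 tonne/day.
Recycle S6 = 0.394×1156.3 = 455.58 tonne/day.
Combined feed S3 = 1874 + 455.58 = 2329.6 tonne/day.
Overhead S8 = S3 − S9 = 2329.6 − 1156.3 = 1173.3 tonne/day.

1173 tonne/day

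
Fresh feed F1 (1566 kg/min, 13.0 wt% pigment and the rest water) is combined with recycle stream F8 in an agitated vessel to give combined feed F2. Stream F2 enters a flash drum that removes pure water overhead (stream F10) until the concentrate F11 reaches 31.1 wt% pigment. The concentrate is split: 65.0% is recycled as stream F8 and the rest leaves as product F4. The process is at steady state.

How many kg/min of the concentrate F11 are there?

Overall pigment balance (none leaves overhead): pigment in fresh feed = pigment in product, i.e. 1566×0.130 = (1−0.650)·F11·0.311.
F11 = 203.58/(0.311×0.350) = 1870.3 kg/min.

1870 kg/min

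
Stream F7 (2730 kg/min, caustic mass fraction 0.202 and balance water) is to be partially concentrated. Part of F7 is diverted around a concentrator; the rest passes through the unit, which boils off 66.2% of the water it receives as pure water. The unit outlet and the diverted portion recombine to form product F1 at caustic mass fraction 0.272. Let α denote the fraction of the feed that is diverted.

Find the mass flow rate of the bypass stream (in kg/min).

1400 kg/min

All 2730×0.202 = 551.46 kg/min of caustic reaches F1, so F1 = 551.46/0.272 = 2027.4 kg/min and vapour = 702.57 kg/min.
The evaporator receives (1−α)·2730 of feed at 0.798 water and removes 0.662 of that water:
0.662×0.798×(1−α)×2730 = 702.57
(1−α) = 702.57/1442.2 = 0.4872;  α = 0.5128.
Bypass flow = 0.5128×2730 = 1400.1 kg/min.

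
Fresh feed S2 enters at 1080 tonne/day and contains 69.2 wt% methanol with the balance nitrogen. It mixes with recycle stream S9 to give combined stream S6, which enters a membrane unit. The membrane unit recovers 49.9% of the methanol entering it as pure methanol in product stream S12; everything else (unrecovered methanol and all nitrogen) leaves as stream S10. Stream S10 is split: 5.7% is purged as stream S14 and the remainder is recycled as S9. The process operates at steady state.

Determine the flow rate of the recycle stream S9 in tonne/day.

nitrogen enters only via S2 and leaves only via the purge: 1080×0.308 = 0.057×(nitrogen in S10), and the membrane unit passes all nitrogen, so nitrogen in S6 = nitrogen in S10 = 5835.8 tonne/day.
methanol in S6: m_A = 1080×0.692 + (1−0.057)·(1−0.499)·m_A, so m_A = 747.36/0.5276 = 1416.6 tonne/day.
S10 = (1−0.499)×1416.6 + 5835.8 = 6545.5 tonne/day.
Recycle S9 = (1−0.057)×6545.5 = 6172.4 tonne/day.

6172 tonne/day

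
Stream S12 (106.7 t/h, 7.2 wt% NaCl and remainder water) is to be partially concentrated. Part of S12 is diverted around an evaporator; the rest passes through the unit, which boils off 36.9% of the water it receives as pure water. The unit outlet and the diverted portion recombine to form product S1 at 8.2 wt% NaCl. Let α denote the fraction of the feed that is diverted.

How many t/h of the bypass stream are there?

68.7 t/h

All 106.7×0.072 = 7.6824 t/h of NaCl reaches S1, so S1 = 7.6824/0.082 = 93.688 t/h and vapour = 13.012 t/h.
The evaporator receives (1−α)·106.7 of feed at 0.928 water and removes 0.369 of that water:
0.369×0.928×(1−α)×106.7 = 13.012
(1−α) = 13.012/36.537 = 0.3561;  α = 0.6439.
Bypass flow = 0.6439×106.7 = 68.701 t/h.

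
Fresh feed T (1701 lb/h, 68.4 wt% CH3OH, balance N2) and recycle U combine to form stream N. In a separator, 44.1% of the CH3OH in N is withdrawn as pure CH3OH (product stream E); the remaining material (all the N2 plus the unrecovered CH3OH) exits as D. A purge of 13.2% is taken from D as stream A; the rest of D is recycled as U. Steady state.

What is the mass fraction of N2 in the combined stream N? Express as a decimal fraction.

N2 enters only via T and leaves only via the purge: 1701×0.316 = 0.132×(N2 in D), and the separator passes all N2, so N2 in N = N2 in D = 4072.1 lb/h.
CH3OH in N: m_A = 1701×0.684 + (1−0.132)·(1−0.441)·m_A, so m_A = 1163.5/0.5148 = 2260.1 lb/h.
N = 2260.1 + 4072.1 = 6332.2 lb/h.
N2 fraction in N = 4072.1/6332.2 = 0.6431.

0.6431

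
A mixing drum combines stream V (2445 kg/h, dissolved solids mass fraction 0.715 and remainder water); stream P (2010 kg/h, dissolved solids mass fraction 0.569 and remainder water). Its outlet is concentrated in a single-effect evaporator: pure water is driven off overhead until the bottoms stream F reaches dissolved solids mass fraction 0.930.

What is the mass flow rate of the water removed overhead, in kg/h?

1345 kg/h

dissolved solids entering = 2445×0.715 + 2010×0.569 = 2891.9 kg/h.
All dissolved solids reports to F, so F = 2891.9/0.930 = 3109.5 kg/h.
Total feed = 4455 kg/h; overhead = 4455 − 3109.5 = 1345.5 kg/h.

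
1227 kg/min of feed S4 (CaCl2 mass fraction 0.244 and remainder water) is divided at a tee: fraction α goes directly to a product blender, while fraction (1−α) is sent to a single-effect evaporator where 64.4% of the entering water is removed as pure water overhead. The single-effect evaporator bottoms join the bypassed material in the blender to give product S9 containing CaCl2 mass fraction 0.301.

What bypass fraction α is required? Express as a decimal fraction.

0.611

All 1227×0.244 = 299.39 kg/min of CaCl2 reaches S9, so S9 = 299.39/0.301 = 994.64 kg/min and vapour = 232.36 kg/min.
The evaporator receives (1−α)·1227 of feed at 0.756 water and removes 0.644 of that water:
0.644×0.756×(1−α)×1227 = 232.36
(1−α) = 232.36/597.38 = 0.3890;  α = 0.6110.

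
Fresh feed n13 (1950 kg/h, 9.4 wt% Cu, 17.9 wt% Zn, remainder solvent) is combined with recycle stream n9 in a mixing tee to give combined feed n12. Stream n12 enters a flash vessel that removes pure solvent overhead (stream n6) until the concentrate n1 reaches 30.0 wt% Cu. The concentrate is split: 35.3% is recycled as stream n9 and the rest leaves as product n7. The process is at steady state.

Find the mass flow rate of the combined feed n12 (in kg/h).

Overall Cu balance (none leaves overhead): Cu in fresh feed = Cu in product, i.e. 1950×0.094 = (1−0.353)·n1·0.300.
n1 = 183.3/(0.300×0.647) = 944.36 kg/h.
Recycle n9 = 0.353×944.36 = 333.36 kg/h.
Combined feed n12 = 1950 + 333.36 = 2283.4 kg/h.

2283 kg/h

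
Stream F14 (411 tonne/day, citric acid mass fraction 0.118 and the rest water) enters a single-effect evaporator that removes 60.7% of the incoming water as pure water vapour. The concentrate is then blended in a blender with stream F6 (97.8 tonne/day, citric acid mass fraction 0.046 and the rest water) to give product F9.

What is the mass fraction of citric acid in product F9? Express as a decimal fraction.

0.184

Vapour removed = 0.607×0.882×411 = 220.04 tonne/day; concentrate = 190.96 tonne/day.
citric acid reaching the mixer = 48.498 (from concentrate) + 97.8×0.046 = 52.997 tonne/day.
Product flow = 190.96 + 97.8 = 288.76 tonne/day; citric acid fraction = 0.184.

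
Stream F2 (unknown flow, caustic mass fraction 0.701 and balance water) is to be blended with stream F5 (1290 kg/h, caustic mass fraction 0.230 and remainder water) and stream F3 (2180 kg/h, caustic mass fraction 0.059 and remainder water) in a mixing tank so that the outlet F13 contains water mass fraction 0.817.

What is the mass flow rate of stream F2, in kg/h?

404.8 kg/h

Let F2 be the unknown flow. Total out = 3470 + F2.
water balance: 3044.7 + 0.299·F2 = 0.817·(3470 + F2)
(0.299 − 0.817)·F2 = 0.817×3470 − 3044.7 = -209.69
F2 = -209.69 / -0.518 = 404.81 kg/h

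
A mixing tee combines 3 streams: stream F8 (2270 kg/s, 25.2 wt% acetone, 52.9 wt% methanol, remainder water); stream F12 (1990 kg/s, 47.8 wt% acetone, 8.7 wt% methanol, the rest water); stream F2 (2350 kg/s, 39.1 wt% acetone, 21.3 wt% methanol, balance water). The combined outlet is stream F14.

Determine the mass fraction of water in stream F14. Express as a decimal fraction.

Total flow out = 2270 + 1990 + 2350 = 6610 kg/s.
water in = 2270×0.219 + 1990×0.435 + 2350×0.396 = 2293.4 kg/s.
water mass fraction in F14 = 2293.4/6610 = 0.347.

0.347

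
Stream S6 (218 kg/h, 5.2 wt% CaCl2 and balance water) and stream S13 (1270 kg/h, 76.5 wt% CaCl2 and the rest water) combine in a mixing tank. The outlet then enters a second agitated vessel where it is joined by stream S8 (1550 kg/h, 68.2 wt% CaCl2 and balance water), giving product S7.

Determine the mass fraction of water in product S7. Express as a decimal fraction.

0.329

Overall, product flow = 3038 kg/h.
water in = 218×0.948 + 1270×0.235 + 1550×0.318 = 998.01 kg/h.
water fraction in S7 = 0.329.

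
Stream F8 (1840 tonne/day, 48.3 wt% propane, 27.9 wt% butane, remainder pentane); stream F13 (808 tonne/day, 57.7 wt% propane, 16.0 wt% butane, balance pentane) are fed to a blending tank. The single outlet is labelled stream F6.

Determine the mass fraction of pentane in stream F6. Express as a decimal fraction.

0.246

Total flow out = 1840 + 808 = 2648 tonne/day.
pentane in = 1840×0.238 + 808×0.263 = 650.42 tonne/day.
pentane mass fraction in F6 = 650.42/2648 = 0.246.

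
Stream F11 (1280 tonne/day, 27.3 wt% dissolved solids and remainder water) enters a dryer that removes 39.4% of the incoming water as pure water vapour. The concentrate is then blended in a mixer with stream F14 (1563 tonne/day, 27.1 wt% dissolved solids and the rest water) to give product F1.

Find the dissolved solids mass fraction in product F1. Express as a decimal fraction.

Vapour removed = 0.394×0.727×1280 = 366.64 tonne/day; concentrate = 913.36 tonne/day.
dissolved solids reaching the mixer = 349.44 (from concentrate) + 1563×0.271 = 773.01 tonne/day.
Product flow = 913.36 + 1563 = 2476.4 tonne/day; dissolved solids fraction = 0.3122.

0.3122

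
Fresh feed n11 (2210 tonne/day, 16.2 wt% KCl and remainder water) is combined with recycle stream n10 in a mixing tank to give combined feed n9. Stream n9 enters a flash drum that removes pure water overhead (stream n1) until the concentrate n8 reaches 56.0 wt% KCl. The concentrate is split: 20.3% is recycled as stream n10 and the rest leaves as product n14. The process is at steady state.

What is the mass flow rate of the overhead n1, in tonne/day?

Overall KCl balance (none leaves overhead): KCl in fresh feed = KCl in product, i.e. 2210×0.162 = (1−0.203)·n8·0.560.
n8 = 358.02/(0.560×0.797) = 802.16 tonne/day.
Recycle n10 = 0.203×802.16 = 162.84 tonne/day.
Combined feed n9 = 2210 + 162.84 = 2372.8 tonne/day.
Overhead n1 = n9 − n8 = 2372.8 − 802.16 = 1570.7 tonne/day.

1571 tonne/day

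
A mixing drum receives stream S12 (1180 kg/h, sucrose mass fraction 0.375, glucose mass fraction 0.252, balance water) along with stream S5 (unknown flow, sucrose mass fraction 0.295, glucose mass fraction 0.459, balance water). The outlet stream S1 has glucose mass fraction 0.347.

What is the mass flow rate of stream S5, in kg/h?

1001 kg/h

Let S5 be the unknown flow. Total out = 1180 + S5.
glucose balance: 297.36 + 0.459·S5 = 0.347·(1180 + S5)
(0.459 − 0.347)·S5 = 0.347×1180 − 297.36 = 112.1
S5 = 112.1 / 0.112 = 1000.9 kg/h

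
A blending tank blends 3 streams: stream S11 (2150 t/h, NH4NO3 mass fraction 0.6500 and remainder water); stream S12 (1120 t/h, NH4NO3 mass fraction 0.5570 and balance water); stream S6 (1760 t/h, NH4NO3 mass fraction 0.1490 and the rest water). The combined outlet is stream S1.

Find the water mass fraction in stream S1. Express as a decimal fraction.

Total flow out = 2150 + 1120 + 1760 = 5030 t/h.
water in = 2150×0.350 + 1120×0.443 + 1760×0.851 = 2746.4 t/h.
water mass fraction in S1 = 2746.4/5030 = 0.5460.

0.5460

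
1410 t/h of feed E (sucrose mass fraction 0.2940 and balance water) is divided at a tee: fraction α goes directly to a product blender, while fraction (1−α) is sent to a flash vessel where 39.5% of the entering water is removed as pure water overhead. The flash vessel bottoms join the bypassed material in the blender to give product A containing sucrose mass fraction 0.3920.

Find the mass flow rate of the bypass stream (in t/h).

All 1410×0.294 = 414.54 t/h of sucrose reaches A, so A = 414.54/0.392 = 1057.5 t/h and vapour = 352.5 t/h.
The evaporator receives (1−α)·1410 of feed at 0.706 water and removes 0.395 of that water:
0.395×0.706×(1−α)×1410 = 352.5
(1−α) = 352.5/393.21 = 0.8965;  α = 0.1035.
Bypass flow = 0.1035×1410 = 145.97 t/h.

146 t/h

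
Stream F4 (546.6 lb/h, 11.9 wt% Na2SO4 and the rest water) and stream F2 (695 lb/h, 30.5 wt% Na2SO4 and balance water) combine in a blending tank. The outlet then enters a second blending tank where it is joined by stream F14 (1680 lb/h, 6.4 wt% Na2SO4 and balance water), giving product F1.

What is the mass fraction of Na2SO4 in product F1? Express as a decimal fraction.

Overall, product flow = 2921.6 lb/h.
Na2SO4 in = 546.6×0.119 + 695×0.305 + 1680×0.064 = 384.54 lb/h.
Na2SO4 fraction in F1 = 0.132.

0.132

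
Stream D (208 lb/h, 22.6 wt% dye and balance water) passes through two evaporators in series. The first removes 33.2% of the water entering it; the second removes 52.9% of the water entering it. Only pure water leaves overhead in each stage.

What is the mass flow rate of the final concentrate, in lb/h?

water in feed = 208×0.774 = 160.99 lb/h.
After stage 1: water left = (1−0.332)×160.99 = 107.54; stream total = 154.55 lb/h.
After stage 2: water left = (1−0.529)×107.54 = 50.653; final concentrate = 97.661 lb/h.

97.66 lb/h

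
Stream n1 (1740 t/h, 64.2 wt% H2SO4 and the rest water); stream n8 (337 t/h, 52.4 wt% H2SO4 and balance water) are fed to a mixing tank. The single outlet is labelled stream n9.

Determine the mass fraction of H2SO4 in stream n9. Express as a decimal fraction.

Total flow out = 1740 + 337 = 2077 t/h.
H2SO4 in = 1740×0.642 + 337×0.524 = 1293.7 t/h.
H2SO4 mass fraction in n9 = 1293.7/2077 = 0.623.

0.623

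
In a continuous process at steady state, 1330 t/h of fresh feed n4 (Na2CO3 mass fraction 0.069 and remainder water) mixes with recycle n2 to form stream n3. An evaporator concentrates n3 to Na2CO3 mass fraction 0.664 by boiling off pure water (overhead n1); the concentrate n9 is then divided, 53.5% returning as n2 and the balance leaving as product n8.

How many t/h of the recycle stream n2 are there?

159 t/h

Overall Na2CO3 balance (none leaves overhead): Na2CO3 in fresh feed = Na2CO3 in product, i.e. 1330×0.069 = (1−0.535)·n9·0.664.
n9 = 91.77/(0.664×0.465) = 297.22 t/h.
Recycle n2 = 0.535×297.22 = 159.01 t/h.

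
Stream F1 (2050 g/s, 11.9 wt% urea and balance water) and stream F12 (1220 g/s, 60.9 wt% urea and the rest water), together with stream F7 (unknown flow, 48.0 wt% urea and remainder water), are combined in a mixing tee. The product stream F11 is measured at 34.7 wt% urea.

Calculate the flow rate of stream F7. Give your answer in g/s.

Let F7 be the unknown flow. Total out = 3270 + F7.
urea balance: 986.93 + 0.480·F7 = 0.347·(3270 + F7)
(0.480 − 0.347)·F7 = 0.347×3270 − 986.93 = 147.76
F7 = 147.76 / 0.133 = 1111 g/s

1111 g/s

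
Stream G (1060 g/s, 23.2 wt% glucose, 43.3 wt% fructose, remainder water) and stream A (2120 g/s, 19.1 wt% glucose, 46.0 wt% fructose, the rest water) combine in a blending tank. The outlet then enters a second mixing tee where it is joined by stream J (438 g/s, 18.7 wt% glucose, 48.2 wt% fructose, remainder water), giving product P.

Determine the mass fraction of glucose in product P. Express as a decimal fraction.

0.203

Overall, product flow = 3618 g/s.
glucose in = 1060×0.232 + 2120×0.191 + 438×0.187 = 732.75 g/s.
glucose fraction in P = 0.203.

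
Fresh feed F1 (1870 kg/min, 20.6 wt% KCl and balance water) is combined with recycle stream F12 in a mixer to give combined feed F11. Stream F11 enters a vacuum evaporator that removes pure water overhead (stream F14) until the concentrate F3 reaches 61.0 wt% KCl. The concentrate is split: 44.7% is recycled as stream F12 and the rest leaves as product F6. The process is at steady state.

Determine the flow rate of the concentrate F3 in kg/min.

1142 kg/min

Overall KCl balance (none leaves overhead): KCl in fresh feed = KCl in product, i.e. 1870×0.206 = (1−0.447)·F3·0.610.
F3 = 385.22/(0.610×0.553) = 1142 kg/min.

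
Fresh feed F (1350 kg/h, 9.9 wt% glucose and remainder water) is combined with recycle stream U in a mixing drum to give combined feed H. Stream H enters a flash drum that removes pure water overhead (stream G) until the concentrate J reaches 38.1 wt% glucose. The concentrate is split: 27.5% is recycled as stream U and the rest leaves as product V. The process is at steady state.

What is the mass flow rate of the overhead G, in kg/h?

Overall glucose balance (none leaves overhead): glucose in fresh feed = glucose in product, i.e. 1350×0.099 = (1−0.275)·J·0.381.
J = 133.65/(0.381×0.725) = 483.84 kg/h.
Recycle U = 0.275×483.84 = 133.06 kg/h.
Combined feed H = 1350 + 133.06 = 1483.1 kg/h.
Overhead G = H − J = 1483.1 − 483.84 = 999.21 kg/h.

999.2 kg/h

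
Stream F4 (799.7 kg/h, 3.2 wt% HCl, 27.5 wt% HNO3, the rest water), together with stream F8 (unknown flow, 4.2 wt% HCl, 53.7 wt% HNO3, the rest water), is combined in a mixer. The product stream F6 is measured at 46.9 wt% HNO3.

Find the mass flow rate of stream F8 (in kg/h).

Let F8 be the unknown flow. Total out = 799.7 + F8.
HNO3 balance: 219.92 + 0.537·F8 = 0.469·(799.7 + F8)
(0.537 − 0.469)·F8 = 0.469×799.7 − 219.92 = 155.14
F8 = 155.14 / 0.068 = 2281.5 kg/h

2281 kg/h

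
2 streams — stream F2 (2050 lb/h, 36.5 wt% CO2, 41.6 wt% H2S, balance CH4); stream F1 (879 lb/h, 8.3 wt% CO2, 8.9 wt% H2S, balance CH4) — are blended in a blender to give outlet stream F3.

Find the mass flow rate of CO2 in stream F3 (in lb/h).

821.2 lb/h

CO2 out = CO2 in = 2050×0.365 + 879×0.083 = 821.21 lb/h.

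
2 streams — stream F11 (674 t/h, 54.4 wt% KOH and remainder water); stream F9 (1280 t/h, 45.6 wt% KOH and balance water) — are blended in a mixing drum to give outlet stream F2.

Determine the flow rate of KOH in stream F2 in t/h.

KOH out = KOH in = 674×0.544 + 1280×0.456 = 950.34 t/h.

950.3 t/h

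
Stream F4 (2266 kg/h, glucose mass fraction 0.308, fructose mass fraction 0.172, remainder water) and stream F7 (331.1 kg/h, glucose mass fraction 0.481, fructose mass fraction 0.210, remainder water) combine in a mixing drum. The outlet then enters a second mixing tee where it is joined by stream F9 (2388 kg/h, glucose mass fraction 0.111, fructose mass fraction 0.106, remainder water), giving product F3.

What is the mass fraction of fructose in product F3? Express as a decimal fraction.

0.143

Overall, product flow = 4985.1 kg/h.
fructose in = 2266×0.172 + 331.1×0.210 + 2388×0.106 = 712.41 kg/h.
fructose fraction in F3 = 0.143.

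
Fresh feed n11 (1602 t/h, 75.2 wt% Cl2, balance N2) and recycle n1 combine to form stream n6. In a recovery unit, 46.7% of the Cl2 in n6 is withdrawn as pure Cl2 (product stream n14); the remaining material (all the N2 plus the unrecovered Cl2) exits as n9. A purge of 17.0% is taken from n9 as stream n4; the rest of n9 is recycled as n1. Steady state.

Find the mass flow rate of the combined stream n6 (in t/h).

4498 t/h

N2 enters only via n11 and leaves only via the purge: 1602×0.248 = 0.170×(N2 in n9), and the recovery unit passes all N2, so N2 in n6 = N2 in n9 = 2337 t/h.
Cl2 in n6: m_A = 1602×0.752 + (1−0.170)·(1−0.467)·m_A, so m_A = 1204.7/0.5576 = 2160.5 t/h.
n6 = 2160.5 + 2337 = 4497.5 t/h.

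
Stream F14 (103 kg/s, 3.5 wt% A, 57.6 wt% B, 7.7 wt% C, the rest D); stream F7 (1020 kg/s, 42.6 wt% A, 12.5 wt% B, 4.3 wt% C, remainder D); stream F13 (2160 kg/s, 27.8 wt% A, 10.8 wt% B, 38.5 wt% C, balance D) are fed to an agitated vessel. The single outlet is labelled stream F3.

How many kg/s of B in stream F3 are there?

420.1 kg/s

B out = B in = 103×0.576 + 1020×0.125 + 2160×0.108 = 420.11 kg/s.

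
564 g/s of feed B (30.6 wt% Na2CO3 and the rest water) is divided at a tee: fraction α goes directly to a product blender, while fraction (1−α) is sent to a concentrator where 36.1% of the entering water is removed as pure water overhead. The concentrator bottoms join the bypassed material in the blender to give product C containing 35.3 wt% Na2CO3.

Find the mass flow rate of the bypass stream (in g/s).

264.3 g/s

All 564×0.306 = 172.58 g/s of Na2CO3 reaches C, so C = 172.58/0.353 = 488.91 g/s and vapour = 75.093 g/s.
The evaporator receives (1−α)·564 of feed at 0.694 water and removes 0.361 of that water:
0.361×0.694×(1−α)×564 = 75.093
(1−α) = 75.093/141.3 = 0.5314;  α = 0.4686.
Bypass flow = 0.4686×564 = 264.27 g/s.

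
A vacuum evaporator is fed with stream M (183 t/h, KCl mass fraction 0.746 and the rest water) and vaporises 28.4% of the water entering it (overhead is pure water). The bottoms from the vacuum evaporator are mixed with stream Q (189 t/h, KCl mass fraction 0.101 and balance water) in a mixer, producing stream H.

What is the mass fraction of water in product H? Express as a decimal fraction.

0.566

Vapour removed = 0.284×0.254×183 = 13.201 t/h; concentrate = 169.8 t/h.
water reaching the mixer = 33.281 (from concentrate) + 189×0.899 = 203.19 t/h.
Product flow = 169.8 + 189 = 358.8 t/h; water fraction = 0.566.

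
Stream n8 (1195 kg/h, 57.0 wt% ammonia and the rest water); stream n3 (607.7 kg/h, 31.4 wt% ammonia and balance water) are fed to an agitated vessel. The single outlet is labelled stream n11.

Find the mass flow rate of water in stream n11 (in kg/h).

930.7 kg/h

water out = water in = 1195×0.430 + 607.7×0.686 = 930.73 kg/h.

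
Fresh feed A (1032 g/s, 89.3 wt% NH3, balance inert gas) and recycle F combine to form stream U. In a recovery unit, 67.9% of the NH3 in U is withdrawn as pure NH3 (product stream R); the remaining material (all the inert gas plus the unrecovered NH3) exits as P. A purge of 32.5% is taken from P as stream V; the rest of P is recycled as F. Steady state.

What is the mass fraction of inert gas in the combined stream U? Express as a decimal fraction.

0.2241

inert gas enters only via A and leaves only via the purge: 1032×0.107 = 0.325×(inert gas in P), and the recovery unit passes all inert gas, so inert gas in U = inert gas in P = 339.77 g/s.
NH3 in U: m_A = 1032×0.893 + (1−0.325)·(1−0.679)·m_A, so m_A = 921.58/0.7833 = 1176.5 g/s.
U = 1176.5 + 339.77 = 1516.3 g/s.
inert gas fraction in U = 339.77/1516.3 = 0.2241.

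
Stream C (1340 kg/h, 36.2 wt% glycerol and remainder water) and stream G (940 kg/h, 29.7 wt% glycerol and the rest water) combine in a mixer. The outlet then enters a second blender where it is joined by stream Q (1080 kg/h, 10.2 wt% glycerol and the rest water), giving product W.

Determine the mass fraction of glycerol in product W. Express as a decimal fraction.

Overall, product flow = 3360 kg/h.
glycerol in = 1340×0.362 + 940×0.297 + 1080×0.102 = 874.42 kg/h.
glycerol fraction in W = 0.260.

0.260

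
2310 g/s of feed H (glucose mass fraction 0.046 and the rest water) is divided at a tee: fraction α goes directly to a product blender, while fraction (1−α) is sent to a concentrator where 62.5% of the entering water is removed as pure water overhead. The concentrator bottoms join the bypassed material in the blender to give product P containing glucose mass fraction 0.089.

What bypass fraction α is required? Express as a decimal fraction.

0.190

All 2310×0.046 = 106.26 g/s of glucose reaches P, so P = 106.26/0.089 = 1193.9 g/s and vapour = 1116.1 g/s.
The evaporator receives (1−α)·2310 of feed at 0.954 water and removes 0.625 of that water:
0.625×0.954×(1−α)×2310 = 1116.1
(1−α) = 1116.1/1377.3 = 0.8103;  α = 0.1897.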